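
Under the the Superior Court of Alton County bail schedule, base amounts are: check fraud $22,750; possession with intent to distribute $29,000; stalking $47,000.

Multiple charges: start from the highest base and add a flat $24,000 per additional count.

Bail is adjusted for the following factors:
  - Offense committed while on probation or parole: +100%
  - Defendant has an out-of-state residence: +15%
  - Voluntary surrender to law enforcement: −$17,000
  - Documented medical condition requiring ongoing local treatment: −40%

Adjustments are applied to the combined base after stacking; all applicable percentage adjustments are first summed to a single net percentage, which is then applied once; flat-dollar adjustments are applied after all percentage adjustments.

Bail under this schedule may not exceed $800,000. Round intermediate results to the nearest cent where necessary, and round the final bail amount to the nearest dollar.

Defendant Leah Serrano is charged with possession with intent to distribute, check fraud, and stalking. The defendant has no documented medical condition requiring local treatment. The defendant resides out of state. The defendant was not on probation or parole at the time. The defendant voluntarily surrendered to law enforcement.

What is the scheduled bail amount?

Base amounts from the schedule: possession with intent to distribute $29,000; check fraud $22,750; stalking $47,000.
Stacking rule: highest base plus $24,000 per additional charge. Highest is stalking at $47,000; 2 additional charges → +$48,000. Combined base = $95,000.
Defendant has an out-of-state residence (+15%): $95,000 × 1.15 = $109,250.
Voluntary surrender to law enforcement (−$17,000 flat): $109,250 − $17,000 = $92,250.
$92,250 is within the $800,000 maximum.

$92,250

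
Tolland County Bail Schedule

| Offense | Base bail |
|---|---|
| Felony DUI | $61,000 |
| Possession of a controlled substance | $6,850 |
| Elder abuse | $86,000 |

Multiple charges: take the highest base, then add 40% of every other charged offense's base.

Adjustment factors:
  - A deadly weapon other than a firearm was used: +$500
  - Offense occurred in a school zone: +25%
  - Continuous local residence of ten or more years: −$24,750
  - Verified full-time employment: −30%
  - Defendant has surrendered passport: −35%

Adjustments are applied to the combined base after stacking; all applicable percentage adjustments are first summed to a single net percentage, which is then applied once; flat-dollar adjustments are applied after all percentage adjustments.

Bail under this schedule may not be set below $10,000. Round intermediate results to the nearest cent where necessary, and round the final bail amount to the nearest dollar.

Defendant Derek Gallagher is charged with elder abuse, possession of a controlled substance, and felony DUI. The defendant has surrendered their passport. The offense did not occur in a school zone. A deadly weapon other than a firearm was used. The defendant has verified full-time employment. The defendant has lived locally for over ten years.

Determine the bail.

$15,349

Base amounts from the schedule: elder abuse $86,000; possession of a controlled substance $6,850; felony DUI $61,000.
Stacking rule: highest base plus 40% of each additional charge. Highest is elder abuse at $86,000. Additional: $6,850 × 40% = $2,740; $61,000 × 40% = $24,400. Combined base = $86,000 + $27,140 = $113,140.
Net percentage adjustment: −30% −35% = −65%. $113,140 × 0.35 = $39,599.
A deadly weapon other than a firearm was used (+$500 flat): $39,599 + $500 = $40,099.
Continuous local residence of ten or more years (−$24,750 flat): $40,099 − $24,750 = $15,349.
$15,349 is at or above the $10,000 minimum.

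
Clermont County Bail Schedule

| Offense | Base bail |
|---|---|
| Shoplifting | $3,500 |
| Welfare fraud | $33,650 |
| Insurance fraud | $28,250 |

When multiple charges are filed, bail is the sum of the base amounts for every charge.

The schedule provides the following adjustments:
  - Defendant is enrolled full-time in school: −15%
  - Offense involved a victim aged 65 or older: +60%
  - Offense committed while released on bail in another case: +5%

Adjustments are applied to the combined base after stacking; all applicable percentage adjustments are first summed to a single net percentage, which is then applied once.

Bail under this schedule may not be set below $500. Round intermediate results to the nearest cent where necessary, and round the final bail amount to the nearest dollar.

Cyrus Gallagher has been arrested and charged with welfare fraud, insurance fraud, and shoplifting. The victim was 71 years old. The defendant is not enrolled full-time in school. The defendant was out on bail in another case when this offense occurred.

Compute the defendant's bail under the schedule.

Base amounts from the schedule: welfare fraud $33,650; insurance fraud $28,250; shoplifting $3,500.
Stacking rule: sum of all bases. $33,650 + $28,250 + $3,500 = $65,400.
Net percentage adjustment: +60% +5% = +65%. $65,400 × 1.65 = $107,910.
$107,910 is at or above the $500 minimum.

$107,910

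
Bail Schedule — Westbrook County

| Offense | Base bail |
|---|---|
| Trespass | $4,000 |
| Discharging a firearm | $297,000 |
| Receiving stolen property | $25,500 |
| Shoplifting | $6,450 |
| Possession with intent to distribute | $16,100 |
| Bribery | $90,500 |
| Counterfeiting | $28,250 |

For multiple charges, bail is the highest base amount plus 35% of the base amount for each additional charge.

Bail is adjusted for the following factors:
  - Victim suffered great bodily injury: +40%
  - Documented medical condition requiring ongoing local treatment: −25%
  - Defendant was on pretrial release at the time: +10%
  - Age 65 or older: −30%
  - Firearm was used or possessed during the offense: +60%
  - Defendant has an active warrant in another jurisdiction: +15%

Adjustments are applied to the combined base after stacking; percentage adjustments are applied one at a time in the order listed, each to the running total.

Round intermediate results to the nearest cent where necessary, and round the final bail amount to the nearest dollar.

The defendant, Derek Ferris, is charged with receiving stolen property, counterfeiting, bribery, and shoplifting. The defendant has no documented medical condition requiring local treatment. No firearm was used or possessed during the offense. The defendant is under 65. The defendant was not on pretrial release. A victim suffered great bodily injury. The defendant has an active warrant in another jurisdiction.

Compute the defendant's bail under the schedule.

Base amounts from the schedule: receiving stolen property $25,500; counterfeiting $28,250; bribery $90,500; shoplifting $6,450.
Stacking rule: highest base plus 35% of each additional charge. Highest is bribery at $90,500. Additional: $25,500 × 35% = $8,925; $28,250 × 35% = $9,887.50; $6,450 × 35% = $2,257.50. Combined base = $90,500 + $21,070 = $111,570.
Victim suffered great bodily injury (+40%): $111,570 × 1.4 = $156,198.
Defendant has an active warrant in another jurisdiction (+15%): $156,198 × 1.15 = $179,627.70.
Rounded to the nearest dollar: $179,628.

$179,628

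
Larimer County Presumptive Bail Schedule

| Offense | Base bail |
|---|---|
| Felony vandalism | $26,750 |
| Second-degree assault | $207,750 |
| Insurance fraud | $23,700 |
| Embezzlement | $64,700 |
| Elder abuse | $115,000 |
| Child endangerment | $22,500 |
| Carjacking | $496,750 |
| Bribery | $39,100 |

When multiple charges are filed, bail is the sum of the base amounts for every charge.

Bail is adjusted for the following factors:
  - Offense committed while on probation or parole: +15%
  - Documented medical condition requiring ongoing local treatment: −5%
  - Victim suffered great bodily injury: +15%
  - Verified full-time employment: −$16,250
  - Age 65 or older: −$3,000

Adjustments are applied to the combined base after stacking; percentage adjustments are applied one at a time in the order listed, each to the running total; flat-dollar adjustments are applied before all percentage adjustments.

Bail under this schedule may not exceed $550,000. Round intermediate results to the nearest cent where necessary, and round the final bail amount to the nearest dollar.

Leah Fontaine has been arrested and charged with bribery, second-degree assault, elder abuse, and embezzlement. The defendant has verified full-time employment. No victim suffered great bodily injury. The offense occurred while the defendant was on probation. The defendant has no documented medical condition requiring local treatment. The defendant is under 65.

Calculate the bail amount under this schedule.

Base amounts from the schedule: bribery $39,100; second-degree assault $207,750; elder abuse $115,000; embezzlement $64,700.
Stacking rule: sum of all bases. $39,100 + $207,750 + $115,000 + $64,700 = $426,550.
Verified full-time employment (−$16,250 flat): $426,550 − $16,250 = $410,300.
Offense committed while on probation or parole (+15%): $410,300 × 1.15 = $471,845.
$471,845 is within the $550,000 maximum.

$471,845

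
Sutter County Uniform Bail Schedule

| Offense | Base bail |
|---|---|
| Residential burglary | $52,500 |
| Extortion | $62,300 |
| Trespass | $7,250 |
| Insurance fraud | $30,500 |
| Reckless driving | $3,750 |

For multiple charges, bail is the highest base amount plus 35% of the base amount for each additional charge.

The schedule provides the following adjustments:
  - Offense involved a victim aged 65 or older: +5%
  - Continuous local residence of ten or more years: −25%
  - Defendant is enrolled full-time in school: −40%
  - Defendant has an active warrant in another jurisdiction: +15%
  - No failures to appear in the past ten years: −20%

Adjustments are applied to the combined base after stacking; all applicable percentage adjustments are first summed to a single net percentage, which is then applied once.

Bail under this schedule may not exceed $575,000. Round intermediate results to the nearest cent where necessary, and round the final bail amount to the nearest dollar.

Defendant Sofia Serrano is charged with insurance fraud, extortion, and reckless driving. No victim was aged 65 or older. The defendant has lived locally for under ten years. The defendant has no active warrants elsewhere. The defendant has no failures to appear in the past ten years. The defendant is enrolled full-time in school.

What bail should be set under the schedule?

$29,715

Base amounts from the schedule: insurance fraud $30,500; extortion $62,300; reckless driving $3,750.
Stacking rule: highest base plus 35% of each additional charge. Highest is extortion at $62,300. Additional: $30,500 × 35% = $10,675; $3,750 × 35% = $1,312.50. Combined base = $62,300 + $11,987.50 = $74,287.50.
Net percentage adjustment: −40% −20% = −60%. $74,287.50 × 0.4 = $29,715.
$29,715 is within the $575,000 maximum.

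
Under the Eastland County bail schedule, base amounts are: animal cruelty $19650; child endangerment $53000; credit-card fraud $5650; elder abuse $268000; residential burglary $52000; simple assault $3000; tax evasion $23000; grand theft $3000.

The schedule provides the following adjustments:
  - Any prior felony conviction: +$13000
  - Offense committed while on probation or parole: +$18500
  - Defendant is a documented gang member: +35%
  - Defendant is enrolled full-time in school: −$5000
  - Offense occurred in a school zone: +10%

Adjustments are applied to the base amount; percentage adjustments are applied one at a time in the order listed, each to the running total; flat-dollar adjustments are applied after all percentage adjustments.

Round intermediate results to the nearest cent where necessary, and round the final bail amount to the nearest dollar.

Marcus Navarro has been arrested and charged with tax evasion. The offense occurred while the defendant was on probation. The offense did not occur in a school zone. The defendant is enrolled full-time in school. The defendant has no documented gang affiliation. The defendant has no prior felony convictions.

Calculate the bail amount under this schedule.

$36500

Base amounts from the schedule: tax evasion $23000.
Single charge. Combined base = $23000.
Offense committed while on probation or parole (+$18500 flat): $23000 + $18500 = $41500.
Defendant is enrolled full-time in school (−$5000 flat): $41500 − $5000 = $36500.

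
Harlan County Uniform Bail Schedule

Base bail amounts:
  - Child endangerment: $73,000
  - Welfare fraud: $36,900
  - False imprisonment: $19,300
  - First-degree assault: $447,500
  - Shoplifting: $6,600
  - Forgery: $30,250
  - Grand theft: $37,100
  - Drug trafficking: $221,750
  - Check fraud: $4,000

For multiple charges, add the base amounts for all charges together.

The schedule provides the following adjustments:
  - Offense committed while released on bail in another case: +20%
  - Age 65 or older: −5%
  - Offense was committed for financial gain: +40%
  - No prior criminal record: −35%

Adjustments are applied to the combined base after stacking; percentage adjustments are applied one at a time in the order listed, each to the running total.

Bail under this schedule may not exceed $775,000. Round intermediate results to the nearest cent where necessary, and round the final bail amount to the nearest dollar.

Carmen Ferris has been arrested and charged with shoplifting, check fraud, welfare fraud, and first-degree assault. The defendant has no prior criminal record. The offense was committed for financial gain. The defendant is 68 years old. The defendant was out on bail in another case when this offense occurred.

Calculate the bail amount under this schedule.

Base amounts from the schedule: shoplifting $6,600; check fraud $4,000; welfare fraud $36,900; first-degree assault $447,500.
Stacking rule: sum of all bases. $6,600 + $4,000 + $36,900 + $447,500 = $495,000.
Offense committed while released on bail in another case (+20%): $495,000 × 1.2 = $594,000.
Age 65 or older (−5%): $594,000 × 0.95 = $564,300.
Offense was committed for financial gain (+40%): $564,300 × 1.4 = $790,020.
No prior criminal record (−35%): $790,020 × 0.65 = $513,513.
$513,513 is within the $775,000 maximum.

$513,513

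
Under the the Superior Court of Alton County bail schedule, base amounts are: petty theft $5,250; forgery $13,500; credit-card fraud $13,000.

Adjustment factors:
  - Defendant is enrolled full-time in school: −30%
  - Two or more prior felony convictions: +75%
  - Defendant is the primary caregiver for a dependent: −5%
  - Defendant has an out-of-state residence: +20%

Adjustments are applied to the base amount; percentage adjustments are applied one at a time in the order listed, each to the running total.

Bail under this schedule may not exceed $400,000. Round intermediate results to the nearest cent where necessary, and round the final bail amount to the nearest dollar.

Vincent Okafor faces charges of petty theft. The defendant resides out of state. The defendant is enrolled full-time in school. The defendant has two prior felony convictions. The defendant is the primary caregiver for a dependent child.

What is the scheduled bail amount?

Base amounts from the schedule: petty theft $5,250.
Single charge. Combined base = $5,250.
Defendant is enrolled full-time in school (−30%): $5,250 × 0.7 = $3,675.
Two or more prior felony convictions (+75%): $3,675 × 1.75 = $6,431.25.
Defendant is the primary caregiver for a dependent (−5%): $6,431.25 × 0.95 = $6,109.69.
Defendant has an out-of-state residence (+20%): $6,109.69 × 1.2 = $7,331.63.
$7,331.63 is within the $400,000 maximum.
Rounded to the nearest dollar: $7,332.

$7,332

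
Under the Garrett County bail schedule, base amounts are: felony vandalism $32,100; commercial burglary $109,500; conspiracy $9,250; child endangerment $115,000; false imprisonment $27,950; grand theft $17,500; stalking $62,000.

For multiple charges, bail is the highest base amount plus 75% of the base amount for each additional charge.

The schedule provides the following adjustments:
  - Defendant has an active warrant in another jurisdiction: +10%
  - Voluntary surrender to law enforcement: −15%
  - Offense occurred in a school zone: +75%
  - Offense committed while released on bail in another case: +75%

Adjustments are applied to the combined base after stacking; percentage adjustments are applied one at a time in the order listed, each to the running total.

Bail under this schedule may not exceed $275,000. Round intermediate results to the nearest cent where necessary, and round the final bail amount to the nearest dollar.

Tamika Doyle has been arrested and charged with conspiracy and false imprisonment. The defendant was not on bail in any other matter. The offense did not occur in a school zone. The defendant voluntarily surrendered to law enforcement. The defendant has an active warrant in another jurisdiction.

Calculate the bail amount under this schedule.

Base amounts from the schedule: conspiracy $9,250; false imprisonment $27,950.
Stacking rule: highest base plus 75% of each additional charge. Highest is false imprisonment at $27,950. Additional: $9,250 × 75% = $6,937.50. Combined base = $27,950 + $6,937.50 = $34,887.50.
Defendant has an active warrant in another jurisdiction (+10%): $34,887.50 × 1.1 = $38,376.25.
Voluntary surrender to law enforcement (−15%): $38,376.25 × 0.85 = $32,619.81.
$32,619.81 is within the $275,000 maximum.
Rounded to the nearest dollar: $32,620.

$32,620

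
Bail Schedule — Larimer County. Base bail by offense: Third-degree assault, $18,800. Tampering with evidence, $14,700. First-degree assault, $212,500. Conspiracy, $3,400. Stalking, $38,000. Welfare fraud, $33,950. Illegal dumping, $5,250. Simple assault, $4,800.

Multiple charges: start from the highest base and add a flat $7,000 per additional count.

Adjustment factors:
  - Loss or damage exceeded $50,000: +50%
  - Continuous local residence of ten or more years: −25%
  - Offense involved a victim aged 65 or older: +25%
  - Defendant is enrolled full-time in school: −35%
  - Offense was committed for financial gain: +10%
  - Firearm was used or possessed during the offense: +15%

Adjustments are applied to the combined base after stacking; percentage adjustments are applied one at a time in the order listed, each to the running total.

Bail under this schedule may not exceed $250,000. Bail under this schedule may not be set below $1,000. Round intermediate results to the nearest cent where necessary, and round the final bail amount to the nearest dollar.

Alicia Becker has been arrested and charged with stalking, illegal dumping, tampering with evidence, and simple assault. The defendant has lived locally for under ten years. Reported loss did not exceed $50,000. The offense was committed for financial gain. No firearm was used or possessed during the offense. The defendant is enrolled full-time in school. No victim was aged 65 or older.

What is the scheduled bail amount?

Base amounts from the schedule: stalking $38,000; illegal dumping $5,250; tampering with evidence $14,700; simple assault $4,800.
Stacking rule: highest base plus $7,000 per additional charge. Highest is stalking at $38,000; 3 additional charges → +$21,000. Combined base = $59,000.
Defendant is enrolled full-time in school (−35%): $59,000 × 0.65 = $38,350.
Offense was committed for financial gain (+10%): $38,350 × 1.1 = $42,185.
$42,185 is within the $250,000 maximum.
$42,185 is at or above the $1,000 minimum.

$42,185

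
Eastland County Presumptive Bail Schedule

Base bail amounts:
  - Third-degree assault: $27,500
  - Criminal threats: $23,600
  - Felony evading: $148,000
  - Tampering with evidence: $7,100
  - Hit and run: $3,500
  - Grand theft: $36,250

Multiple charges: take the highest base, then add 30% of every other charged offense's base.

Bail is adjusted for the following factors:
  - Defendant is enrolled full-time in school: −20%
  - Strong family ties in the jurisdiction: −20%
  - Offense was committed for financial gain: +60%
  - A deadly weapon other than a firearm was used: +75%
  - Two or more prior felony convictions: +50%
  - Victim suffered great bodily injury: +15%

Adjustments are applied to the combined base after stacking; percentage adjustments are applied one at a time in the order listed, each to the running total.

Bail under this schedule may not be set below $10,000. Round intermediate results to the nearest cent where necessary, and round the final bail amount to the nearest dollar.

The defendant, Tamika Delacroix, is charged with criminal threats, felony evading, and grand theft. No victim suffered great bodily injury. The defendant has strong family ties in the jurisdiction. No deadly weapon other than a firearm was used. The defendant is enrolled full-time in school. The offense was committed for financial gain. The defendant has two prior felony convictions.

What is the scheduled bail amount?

Base amounts from the schedule: criminal threats $23,600; felony evading $148,000; grand theft $36,250.
Stacking rule: highest base plus 30% of each additional charge. Highest is felony evading at $148,000. Additional: $23,600 × 30% = $7,080; $36,250 × 30% = $10,875. Combined base = $148,000 + $17,955 = $165,955.
Defendant is enrolled full-time in school (−20%): $165,955 × 0.8 = $132,764.
Strong family ties in the jurisdiction (−20%): $132,764 × 0.8 = $106,211.20.
Offense was committed for financial gain (+60%): $106,211.20 × 1.6 = $169,937.92.
Two or more prior felony convictions (+50%): $169,937.92 × 1.5 = $254,906.88.
$254,906.88 is at or above the $10,000 minimum.
Rounded to the nearest dollar: $254,907.

$254,907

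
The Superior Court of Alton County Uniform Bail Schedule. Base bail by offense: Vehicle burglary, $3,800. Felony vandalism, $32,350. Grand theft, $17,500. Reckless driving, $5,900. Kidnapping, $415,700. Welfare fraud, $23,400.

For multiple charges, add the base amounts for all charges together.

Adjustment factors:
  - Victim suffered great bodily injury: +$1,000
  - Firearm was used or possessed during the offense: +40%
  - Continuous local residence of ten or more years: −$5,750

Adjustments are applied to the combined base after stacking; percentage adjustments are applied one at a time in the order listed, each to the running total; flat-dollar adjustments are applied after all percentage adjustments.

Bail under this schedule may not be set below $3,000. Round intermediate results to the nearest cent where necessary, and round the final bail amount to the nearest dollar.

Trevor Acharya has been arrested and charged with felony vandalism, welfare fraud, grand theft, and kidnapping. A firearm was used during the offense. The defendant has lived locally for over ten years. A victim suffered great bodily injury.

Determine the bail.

$679,780

Base amounts from the schedule: felony vandalism $32,350; welfare fraud $23,400; grand theft $17,500; kidnapping $415,700.
Stacking rule: sum of all bases. $32,350 + $23,400 + $17,500 + $415,700 = $488,950.
Firearm was used or possessed during the offense (+40%): $488,950 × 1.4 = $684,530.
Victim suffered great bodily injury (+$1,000 flat): $684,530 + $1,000 = $685,530.
Continuous local residence of ten or more years (−$5,750 flat): $685,530 − $5,750 = $679,780.
$679,780 is at or above the $3,000 minimum.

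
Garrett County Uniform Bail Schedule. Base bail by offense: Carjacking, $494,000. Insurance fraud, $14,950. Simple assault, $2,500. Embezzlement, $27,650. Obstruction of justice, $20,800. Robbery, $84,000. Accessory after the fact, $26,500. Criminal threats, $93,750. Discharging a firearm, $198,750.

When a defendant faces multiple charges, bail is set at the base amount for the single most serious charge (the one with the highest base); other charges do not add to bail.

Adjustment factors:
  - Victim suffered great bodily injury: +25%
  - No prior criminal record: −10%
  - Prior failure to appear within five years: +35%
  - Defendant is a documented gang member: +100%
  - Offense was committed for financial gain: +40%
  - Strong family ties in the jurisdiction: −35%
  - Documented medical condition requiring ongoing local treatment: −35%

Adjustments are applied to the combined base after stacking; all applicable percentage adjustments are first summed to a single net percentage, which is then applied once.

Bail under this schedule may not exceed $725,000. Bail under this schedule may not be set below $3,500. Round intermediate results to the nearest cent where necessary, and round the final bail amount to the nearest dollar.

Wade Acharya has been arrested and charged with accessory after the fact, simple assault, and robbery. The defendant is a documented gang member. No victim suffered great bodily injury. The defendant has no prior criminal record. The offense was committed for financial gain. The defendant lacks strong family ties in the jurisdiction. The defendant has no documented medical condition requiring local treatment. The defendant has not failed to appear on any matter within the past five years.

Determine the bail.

$193,200

Base amounts from the schedule: accessory after the fact $26,500; simple assault $2,500; robbery $84,000.
Stacking rule: use the highest base only. Highest is robbery at $84,000. Combined base = $84,000.
Net percentage adjustment: −10% +100% +40% = +130%. $84,000 × 2.3 = $193,200.
$193,200 is within the $725,000 maximum.
$193,200 is at or above the $3,500 minimum.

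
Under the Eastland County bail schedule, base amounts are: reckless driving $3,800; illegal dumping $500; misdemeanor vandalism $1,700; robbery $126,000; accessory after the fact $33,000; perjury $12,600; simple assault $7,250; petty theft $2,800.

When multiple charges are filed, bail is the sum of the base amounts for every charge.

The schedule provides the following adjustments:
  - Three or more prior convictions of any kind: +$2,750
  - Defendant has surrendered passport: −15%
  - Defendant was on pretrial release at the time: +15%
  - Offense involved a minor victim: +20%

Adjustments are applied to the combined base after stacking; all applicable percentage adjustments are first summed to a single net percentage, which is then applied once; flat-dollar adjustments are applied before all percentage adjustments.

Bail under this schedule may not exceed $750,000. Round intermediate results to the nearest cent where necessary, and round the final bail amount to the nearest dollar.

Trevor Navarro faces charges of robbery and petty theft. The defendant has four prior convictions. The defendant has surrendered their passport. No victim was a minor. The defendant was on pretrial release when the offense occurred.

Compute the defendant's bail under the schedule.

$131,550

Base amounts from the schedule: robbery $126,000; petty theft $2,800.
Stacking rule: sum of all bases. $126,000 + $2,800 = $128,800.
Three or more prior convictions of any kind (+$2,750 flat): $128,800 + $2,750 = $131,550.
Net percentage adjustment: −15% +15% = +0%. $131,550 × 1 = $131,550.
$131,550 is within the $750,000 maximum.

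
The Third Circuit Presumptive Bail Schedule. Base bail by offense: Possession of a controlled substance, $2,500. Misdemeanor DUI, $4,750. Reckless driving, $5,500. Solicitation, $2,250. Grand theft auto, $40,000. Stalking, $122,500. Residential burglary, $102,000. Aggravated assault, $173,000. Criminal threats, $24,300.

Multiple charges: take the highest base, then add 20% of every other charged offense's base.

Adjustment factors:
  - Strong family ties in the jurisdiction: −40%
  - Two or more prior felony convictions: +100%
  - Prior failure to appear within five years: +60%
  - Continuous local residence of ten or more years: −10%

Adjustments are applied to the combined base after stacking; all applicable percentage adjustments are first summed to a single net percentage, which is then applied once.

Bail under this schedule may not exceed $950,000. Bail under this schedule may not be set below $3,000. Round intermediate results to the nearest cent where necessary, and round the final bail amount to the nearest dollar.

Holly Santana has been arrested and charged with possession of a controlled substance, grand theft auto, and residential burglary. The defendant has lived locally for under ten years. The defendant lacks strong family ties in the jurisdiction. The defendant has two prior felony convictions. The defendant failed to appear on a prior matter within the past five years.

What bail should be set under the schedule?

$287,300

Base amounts from the schedule: possession of a controlled substance $2,500; grand theft auto $40,000; residential burglary $102,000.
Stacking rule: highest base plus 20% of each additional charge. Highest is residential burglary at $102,000. Additional: $2,500 × 20% = $500; $40,000 × 20% = $8,000. Combined base = $102,000 + $8,500 = $110,500.
Net percentage adjustment: +100% +60% = +160%. $110,500 × 2.6 = $287,300.
$287,300 is within the $950,000 maximum.
$287,300 is at or above the $3,000 minimum.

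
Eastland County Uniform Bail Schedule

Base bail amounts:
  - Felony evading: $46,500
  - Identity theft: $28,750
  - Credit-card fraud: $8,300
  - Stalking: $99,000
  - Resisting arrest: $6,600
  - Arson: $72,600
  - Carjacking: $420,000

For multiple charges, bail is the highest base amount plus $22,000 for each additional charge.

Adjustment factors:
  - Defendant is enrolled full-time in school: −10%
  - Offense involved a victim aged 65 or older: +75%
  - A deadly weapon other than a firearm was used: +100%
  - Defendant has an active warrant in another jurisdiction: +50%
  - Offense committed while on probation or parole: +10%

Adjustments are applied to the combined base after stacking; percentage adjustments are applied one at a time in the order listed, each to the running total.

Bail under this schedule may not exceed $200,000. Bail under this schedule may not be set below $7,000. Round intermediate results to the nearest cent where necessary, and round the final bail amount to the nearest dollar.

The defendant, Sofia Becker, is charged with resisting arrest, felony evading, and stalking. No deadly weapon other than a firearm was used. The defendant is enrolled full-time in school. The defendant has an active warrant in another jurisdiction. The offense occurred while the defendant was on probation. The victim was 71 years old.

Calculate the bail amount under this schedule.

$200,000

Base amounts from the schedule: resisting arrest $6,600; felony evading $46,500; stalking $99,000.
Stacking rule: highest base plus $22,000 per additional charge. Highest is stalking at $99,000; 2 additional charges → +$44,000. Combined base = $143,000.
Defendant is enrolled full-time in school (−10%): $143,000 × 0.9 = $128,700.
Offense involved a victim aged 65 or older (+75%): $128,700 × 1.75 = $225,225.
Defendant has an active warrant in another jurisdiction (+50%): $225,225 × 1.5 = $337,837.50.
Offense committed while on probation or parole (+10%): $337,837.50 × 1.1 = $371,621.25.
Result $371,621.25 exceeds the maximum of $200,000; bail is capped at $200,000.
$200,000 is at or above the $7,000 minimum.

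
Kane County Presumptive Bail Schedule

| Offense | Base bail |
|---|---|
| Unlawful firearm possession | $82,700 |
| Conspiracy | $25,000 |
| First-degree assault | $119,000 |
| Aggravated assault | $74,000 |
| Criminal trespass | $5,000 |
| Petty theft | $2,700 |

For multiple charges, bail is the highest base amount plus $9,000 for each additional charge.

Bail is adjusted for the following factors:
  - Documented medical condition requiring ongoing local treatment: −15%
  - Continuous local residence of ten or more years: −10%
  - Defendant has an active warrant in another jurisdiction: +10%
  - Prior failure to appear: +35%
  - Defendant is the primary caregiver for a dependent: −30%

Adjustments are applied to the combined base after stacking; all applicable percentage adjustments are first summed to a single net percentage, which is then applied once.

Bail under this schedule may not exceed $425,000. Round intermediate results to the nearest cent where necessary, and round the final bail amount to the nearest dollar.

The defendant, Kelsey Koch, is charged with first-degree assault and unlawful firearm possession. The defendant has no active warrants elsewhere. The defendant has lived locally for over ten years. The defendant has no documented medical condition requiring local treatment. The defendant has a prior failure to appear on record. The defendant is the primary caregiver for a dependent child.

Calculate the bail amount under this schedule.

$121,600

Base amounts from the schedule: first-degree assault $119,000; unlawful firearm possession $82,700.
Stacking rule: highest base plus $9,000 per additional charge. Highest is first-degree assault at $119,000; 1 additional charge → +$9,000. Combined base = $128,000.
Net percentage adjustment: −10% +35% −30% = −5%. $128,000 × 0.95 = $121,600.
$121,600 is within the $425,000 maximum.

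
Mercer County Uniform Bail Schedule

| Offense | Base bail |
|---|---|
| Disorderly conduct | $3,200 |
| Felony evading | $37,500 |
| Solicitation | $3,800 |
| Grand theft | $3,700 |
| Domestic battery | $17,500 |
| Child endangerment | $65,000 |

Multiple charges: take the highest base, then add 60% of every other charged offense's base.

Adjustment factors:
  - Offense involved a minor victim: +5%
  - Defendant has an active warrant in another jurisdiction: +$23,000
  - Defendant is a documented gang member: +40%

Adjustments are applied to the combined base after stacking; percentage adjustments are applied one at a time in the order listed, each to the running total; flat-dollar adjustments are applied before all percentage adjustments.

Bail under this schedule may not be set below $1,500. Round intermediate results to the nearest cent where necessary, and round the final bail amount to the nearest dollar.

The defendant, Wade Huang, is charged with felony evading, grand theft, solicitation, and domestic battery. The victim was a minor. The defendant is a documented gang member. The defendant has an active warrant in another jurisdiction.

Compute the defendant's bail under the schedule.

Base amounts from the schedule: felony evading $37,500; grand theft $3,700; solicitation $3,800; domestic battery $17,500.
Stacking rule: highest base plus 60% of each additional charge. Highest is felony evading at $37,500. Additional: $3,700 × 60% = $2,220; $3,800 × 60% = $2,280; $17,500 × 60% = $10,500. Combined base = $37,500 + $15,000 = $52,500.
Defendant has an active warrant in another jurisdiction (+$23,000 flat): $52,500 + $23,000 = $75,500.
Offense involved a minor victim (+5%): $75,500 × 1.05 = $79,275.
Defendant is a documented gang member (+40%): $79,275 × 1.4 = $110,985.
$110,985 is at or above the $1,500 minimum.

$110,985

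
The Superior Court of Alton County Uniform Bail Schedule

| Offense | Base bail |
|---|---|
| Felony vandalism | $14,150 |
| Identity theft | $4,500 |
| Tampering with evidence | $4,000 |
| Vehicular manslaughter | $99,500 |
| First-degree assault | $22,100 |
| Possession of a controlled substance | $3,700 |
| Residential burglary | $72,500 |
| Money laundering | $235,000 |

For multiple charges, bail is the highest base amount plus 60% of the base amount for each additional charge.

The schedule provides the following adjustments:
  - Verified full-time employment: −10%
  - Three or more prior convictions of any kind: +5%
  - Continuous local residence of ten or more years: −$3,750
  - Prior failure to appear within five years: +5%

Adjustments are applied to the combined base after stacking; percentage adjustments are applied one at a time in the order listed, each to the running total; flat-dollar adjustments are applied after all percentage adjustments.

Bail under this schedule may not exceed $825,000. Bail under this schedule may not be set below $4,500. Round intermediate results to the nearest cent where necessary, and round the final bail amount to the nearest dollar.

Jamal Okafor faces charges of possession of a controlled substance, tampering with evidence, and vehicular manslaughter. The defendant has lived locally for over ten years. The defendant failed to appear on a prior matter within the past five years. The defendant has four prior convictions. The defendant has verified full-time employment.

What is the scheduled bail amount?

$99,563

Base amounts from the schedule: possession of a controlled substance $3,700; tampering with evidence $4,000; vehicular manslaughter $99,500.
Stacking rule: highest base plus 60% of each additional charge. Highest is vehicular manslaughter at $99,500. Additional: $3,700 × 60% = $2,220; $4,000 × 60% = $2,400. Combined base = $99,500 + $4,620 = $104,120.
Verified full-time employment (−10%): $104,120 × 0.9 = $93,708.
Three or more prior convictions of any kind (+5%): $93,708 × 1.05 = $98,393.40.
Prior failure to appear within five years (+5%): $98,393.40 × 1.05 = $103,313.07.
Continuous local residence of ten or more years (−$3,750 flat): $103,313.07 − $3,750 = $99,563.07.
$99,563.07 is within the $825,000 maximum.
$99,563.07 is at or above the $4,500 minimum.
Rounded to the nearest dollar: $99,563.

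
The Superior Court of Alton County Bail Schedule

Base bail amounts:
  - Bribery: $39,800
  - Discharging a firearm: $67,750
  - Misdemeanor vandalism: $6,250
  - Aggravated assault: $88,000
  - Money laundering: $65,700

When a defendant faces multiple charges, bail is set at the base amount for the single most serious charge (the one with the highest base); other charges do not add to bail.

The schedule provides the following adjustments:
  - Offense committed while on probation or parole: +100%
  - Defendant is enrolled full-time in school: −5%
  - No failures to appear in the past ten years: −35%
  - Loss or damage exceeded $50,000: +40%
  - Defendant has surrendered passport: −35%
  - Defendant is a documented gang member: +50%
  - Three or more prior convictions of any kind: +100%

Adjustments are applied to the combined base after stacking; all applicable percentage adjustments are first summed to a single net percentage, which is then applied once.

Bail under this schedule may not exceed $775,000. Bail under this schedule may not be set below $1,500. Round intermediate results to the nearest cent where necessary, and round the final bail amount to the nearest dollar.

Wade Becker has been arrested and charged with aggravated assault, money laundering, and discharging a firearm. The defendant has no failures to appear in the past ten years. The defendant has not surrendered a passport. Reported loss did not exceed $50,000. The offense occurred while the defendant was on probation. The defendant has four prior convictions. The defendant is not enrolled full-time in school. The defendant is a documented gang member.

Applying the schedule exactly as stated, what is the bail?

$277,200

Base amounts from the schedule: aggravated assault $88,000; money laundering $65,700; discharging a firearm $67,750.
Stacking rule: use the highest base only. Highest is aggravated assault at $88,000. Combined base = $88,000.
Net percentage adjustment: +100% −35% +50% +100% = +215%. $88,000 × 3.15 = $277,200.
$277,200 is within the $775,000 maximum.
$277,200 is at or above the $1,500 minimum.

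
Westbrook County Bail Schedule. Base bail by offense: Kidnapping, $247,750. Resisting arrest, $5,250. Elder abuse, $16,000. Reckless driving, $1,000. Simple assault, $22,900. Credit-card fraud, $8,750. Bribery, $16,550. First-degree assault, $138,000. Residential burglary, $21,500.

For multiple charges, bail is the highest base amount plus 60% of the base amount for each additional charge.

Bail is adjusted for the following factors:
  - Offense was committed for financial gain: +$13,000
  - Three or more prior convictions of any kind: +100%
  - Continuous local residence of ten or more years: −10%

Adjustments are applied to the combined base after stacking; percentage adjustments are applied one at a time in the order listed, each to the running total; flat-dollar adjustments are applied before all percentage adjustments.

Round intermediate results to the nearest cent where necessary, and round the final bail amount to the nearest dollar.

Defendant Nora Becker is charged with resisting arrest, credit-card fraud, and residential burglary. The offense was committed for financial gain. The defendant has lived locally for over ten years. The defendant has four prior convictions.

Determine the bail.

$77,220

Base amounts from the schedule: resisting arrest $5,250; credit-card fraud $8,750; residential burglary $21,500.
Stacking rule: highest base plus 60% of each additional charge. Highest is residential burglary at $21,500. Additional: $5,250 × 60% = $3,150; $8,750 × 60% = $5,250. Combined base = $21,500 + $8,400 = $29,900.
Offense was committed for financial gain (+$13,000 flat): $29,900 + $13,000 = $42,900.
Three or more prior convictions of any kind (+100%): $42,900 × 2 = $85,800.
Continuous local residence of ten or more years (−10%): $85,800 × 0.9 = $77,220.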